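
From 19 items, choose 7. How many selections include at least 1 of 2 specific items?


Complement: C(19,7) - C(17,7) = 50388 - 19448 = 30940

30940


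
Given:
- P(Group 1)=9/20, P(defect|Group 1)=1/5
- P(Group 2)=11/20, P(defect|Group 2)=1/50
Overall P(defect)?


P(B) = Σ P(B|Aᵢ)×P(Aᵢ)
  1/5×9/20 = 9/100
  1/50×11/20 = 11/1000
Sum = 101/1000

P(defect) = 101/1000 ≈ 10.10%


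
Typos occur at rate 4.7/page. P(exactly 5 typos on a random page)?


Poisson(λ=4.7): P(X=5) = e^(-λ)×λ^k/k!
= e^(-4.7) × 4.7^5 / 5!
≈ 0.009095277102 × 2293.45007 / 120 ≈ 0.173830

P(X=5) ≈ 0.173830 ≈ 17.38%


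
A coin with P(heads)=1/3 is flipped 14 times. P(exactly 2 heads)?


Binomial: P(X=2) = C(14,2)×p^2×(1-p)^12
= 91 × 1/9 × 4096/531441 = 372736/4782969

P(X=2) = 372736/4782969 ≈ 7.79%


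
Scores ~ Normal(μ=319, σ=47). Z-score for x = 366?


z = (x - μ)/σ = (366 - 319)/47 = 1.0

z = 1.0


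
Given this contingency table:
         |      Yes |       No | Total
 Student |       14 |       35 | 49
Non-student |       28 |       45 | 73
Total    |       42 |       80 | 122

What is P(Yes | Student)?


P(Yes | Student) = 14/(14+35) = 14/49 = 2/7

P(Yes|Student) = 2/7 ≈ 28.57%


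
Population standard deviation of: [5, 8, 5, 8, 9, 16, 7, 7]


Mean = 65/8
  (5-65/8)²=625/64
  (8-65/8)²=1/64
  (5-65/8)²=625/64
  (8-65/8)²=1/64
  (9-65/8)²=49/64
  (16-65/8)²=3969/64
  (7-65/8)²=81/64
  (7-65/8)²=81/64
Σ(x-μ)² = 679/8
σ² = (679/8)/8 = 679/64

σ = √(679/64) ≈ 3.2572


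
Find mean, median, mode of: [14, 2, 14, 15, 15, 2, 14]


Sorted: [2, 2, 14, 14, 14, 15, 15]
Mean = 76/7
Median = 14
Freq: {14: 3, 2: 2, 15: 2}
Mode: [14]

Mean=76/7, Median=14, Mode=14


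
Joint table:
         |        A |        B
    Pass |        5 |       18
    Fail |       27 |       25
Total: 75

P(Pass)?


P(Pass) = (5+18)/75 = 23/75

P(Pass) = 23/75 ≈ 30.67%


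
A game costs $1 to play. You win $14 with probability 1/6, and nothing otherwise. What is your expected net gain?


E[gain] = (14-1)×1/6 + (-1)×5/6
= 13/6 - 5/6 = 4/3

Expected net gain = $4/3 ≈ $1.33


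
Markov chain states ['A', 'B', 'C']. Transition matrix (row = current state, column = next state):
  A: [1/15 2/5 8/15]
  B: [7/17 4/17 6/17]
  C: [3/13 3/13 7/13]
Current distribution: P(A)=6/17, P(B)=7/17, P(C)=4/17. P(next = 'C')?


P(next=C) = Σᵢ P(now=i)×P(i→C)
= 6/17×8/15 + 7/17×6/17 + 4/17×7/13
= 16/85 + 42/289 + 28/221 = 8646/18785

P = 8646/18785 ≈ 0.4603


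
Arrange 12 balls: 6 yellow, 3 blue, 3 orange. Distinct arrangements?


12!/(6!×3!×3!) = 18480

18480


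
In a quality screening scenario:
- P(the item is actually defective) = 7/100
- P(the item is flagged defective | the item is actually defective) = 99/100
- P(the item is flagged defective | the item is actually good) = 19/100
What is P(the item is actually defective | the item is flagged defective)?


Using Bayes' theorem:
P(A|B) = P(B|A)·P(A) / P(B)

P(the item is flagged defective) = 99/100 × 7/100 + 19/100 × 93/100
= 693/10000 + 1767/10000 = 123/500

P(the item is actually defective|the item is flagged defective) = (693/10000) / (123/500) = 231/820

P(the item is actually defective|the item is flagged defective) = 231/820 ≈ 28.17%


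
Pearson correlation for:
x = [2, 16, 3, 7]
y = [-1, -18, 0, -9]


n=4, Σx=28, Σy=-28, Σxy=-353, Σx²=318, Σy²=406
r = (4×(-353) - 28×(-28))/√((4×318 - 28²)(4×406 - (-28)²))
= -628/√(488×840) = -628/√409920 ≈ -628/640.2500 ≈ -0.9809

r ≈ -0.9809


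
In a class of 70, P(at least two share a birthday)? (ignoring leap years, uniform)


P(all different) = Π(365-i)/365 for i=0..69
= 0.000840
P(match) = 1 - 0.000840 = 0.999160

P ≈ 0.9992 ≈ 99.92%


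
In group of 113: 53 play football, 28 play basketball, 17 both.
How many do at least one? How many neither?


|A∪B| = 53+28-17 = 64
Neither = 113-64 = 49

At least one: 64; Neither: 49


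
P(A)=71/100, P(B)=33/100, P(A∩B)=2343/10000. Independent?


P(A)×P(B) = 2343/10000
P(A∩B) = 2343/10000
Equal ✓ → Independent

Yes, independent


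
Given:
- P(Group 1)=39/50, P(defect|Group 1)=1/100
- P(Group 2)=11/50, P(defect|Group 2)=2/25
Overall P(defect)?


P(B) = Σ P(B|Aᵢ)×P(Aᵢ)
  1/100×39/50 = 39/5000
  2/25×11/50 = 11/625
Sum = 127/5000

P(defect) = 127/5000 ≈ 2.54%


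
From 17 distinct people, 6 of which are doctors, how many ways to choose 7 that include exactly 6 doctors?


Choose 6 of the 6 doctors and 1 of the other 11 people:
C(6,6)×C(11,1) = 1×11 = 11

11


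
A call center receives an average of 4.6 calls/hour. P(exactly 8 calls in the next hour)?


Poisson(λ=4.6): P(X=8) = e^(-λ)×λ^k/k!
= e^(-4.6) × 4.6^8 / 8!
≈ 0.01005183574 × 200476.122319 / 40320 ≈ 0.049979

P(X=8) ≈ 0.049979 ≈ 5.00%


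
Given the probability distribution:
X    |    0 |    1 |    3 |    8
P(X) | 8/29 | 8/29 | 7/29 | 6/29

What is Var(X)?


E[X] = 77/29
E[X²] = 455/29
Var(X) = E[X²] - (E[X])² = 455/29 - 5929/841 = 7266/841

Var(X) = 7266/841 ≈ 8.6397


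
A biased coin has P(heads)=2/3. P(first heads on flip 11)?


Geometric: P(X=11) = (1-p)^(k-1)×p = (1/3)^10×2/3 = 2/177147

P(X=11) = 2/177147 ≈ 0.00%


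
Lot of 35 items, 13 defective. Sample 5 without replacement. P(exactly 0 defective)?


Hypergeometric: C(13,0)×C(22,5)/C(35,5)
= 1×26334/324632 = 171/2108

P(X=0) = 171/2108 ≈ 8.11%


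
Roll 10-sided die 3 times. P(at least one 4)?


P(no 4)^3 = (9/10)^3 = 729/1000
P(≥1) = 1 - 729/1000 = 271/1000

P = 271/1000 ≈ 27.10%


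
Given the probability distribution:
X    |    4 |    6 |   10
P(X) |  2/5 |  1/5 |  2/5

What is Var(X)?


E[X] = 34/5
E[X²] = 268/5
Var(X) = E[X²] - (E[X])² = 268/5 - 1156/25 = 184/25

Var(X) = 184/25 ≈ 7.3600


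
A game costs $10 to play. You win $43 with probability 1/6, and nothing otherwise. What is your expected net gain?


E[gain] = (43-10)×1/6 + (-10)×5/6
= 11/2 - 25/3 = -17/6

Expected net gain = $-17/6 ≈ $-2.83


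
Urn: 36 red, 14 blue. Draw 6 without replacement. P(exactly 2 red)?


Hypergeometric: C(36,2)×C(14,4)/C(50,6)
= 630×1001/15890700 = 429/10810

P(X=2) = 429/10810 ≈ 3.97%


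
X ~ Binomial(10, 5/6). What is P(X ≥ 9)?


P(X ≥ 9) = Σ P(X=i) for i=9..10
P(X=9) = 9765625/30233088
P(X=10) = 9765625/60466176
Sum = 9765625/20155392

P(X ≥ 9) = 9765625/20155392 ≈ 48.45%


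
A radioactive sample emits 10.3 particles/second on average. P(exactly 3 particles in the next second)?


Poisson(λ=10.3): P(X=3) = e^(-λ)×λ^k/k!
= e^(-10.3) × 10.3^3 / 3!
≈ 3.363309519e-05 × 1092.727 / 6 ≈ 0.006125

P(X=3) ≈ 0.006125 ≈ 0.61%


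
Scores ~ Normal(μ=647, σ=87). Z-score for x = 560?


z = (x - μ)/σ = (560 - 647)/87 = -1.0

z = -1.0


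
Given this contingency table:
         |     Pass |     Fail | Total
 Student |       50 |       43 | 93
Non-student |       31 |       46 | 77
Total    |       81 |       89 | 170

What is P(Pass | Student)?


P(Pass | Student) = 50/(50+43) = 50/93

P(Pass|Student) = 50/93 ≈ 53.76%


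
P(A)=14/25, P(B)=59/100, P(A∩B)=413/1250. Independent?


P(A)×P(B) = 413/1250
P(A∩B) = 413/1250
Equal ✓ → Independent

Yes, independent


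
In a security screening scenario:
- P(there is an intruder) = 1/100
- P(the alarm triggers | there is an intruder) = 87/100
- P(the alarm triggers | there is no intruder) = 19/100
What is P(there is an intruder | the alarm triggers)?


Using Bayes' theorem:
P(A|B) = P(B|A)·P(A) / P(B)

P(the alarm triggers) = 87/100 × 1/100 + 19/100 × 99/100
= 87/10000 + 1881/10000 = 123/625

P(there is an intruder|the alarm triggers) = (87/10000) / (123/625) = 29/656

P(there is an intruder|the alarm triggers) = 29/656 ≈ 4.42%


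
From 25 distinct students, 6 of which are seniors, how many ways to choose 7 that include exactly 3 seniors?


Choose 3 of the 6 seniors and 4 of the other 19 students:
C(6,3)×C(19,4) = 20×3876 = 77520

77520


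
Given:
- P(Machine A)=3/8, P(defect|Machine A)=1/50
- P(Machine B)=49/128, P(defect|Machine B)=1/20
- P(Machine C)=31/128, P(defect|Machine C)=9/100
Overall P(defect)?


P(B) = Σ P(B|Aᵢ)×P(Aᵢ)
  1/50×3/8 = 3/400
  1/20×49/128 = 49/2560
  9/100×31/128 = 279/12800
Sum = 31/640

P(defect) = 31/640 ≈ 4.84%


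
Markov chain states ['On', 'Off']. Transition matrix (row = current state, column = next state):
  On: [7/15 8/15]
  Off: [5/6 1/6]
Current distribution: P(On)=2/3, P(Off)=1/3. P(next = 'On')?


P(next=On) = Σᵢ P(now=i)×P(i→On)
= 2/3×7/15 + 1/3×5/6
= 14/45 + 5/18 = 53/90

P = 53/90 ≈ 0.5889


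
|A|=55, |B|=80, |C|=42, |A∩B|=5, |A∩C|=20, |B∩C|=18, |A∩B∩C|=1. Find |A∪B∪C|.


|A∪B∪C| = 55+80+42-5-20-18+1 = 135

|A∪B∪C| = 135


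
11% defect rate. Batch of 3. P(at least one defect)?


P(all good) = (89/100)^3 = 704969/1000000
P(≥1 defect) = 295031/1000000

P = 295031/1000000 ≈ 29.50%


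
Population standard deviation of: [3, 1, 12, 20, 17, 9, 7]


Mean = 69/7
  (3-69/7)²=2304/49
  (1-69/7)²=3844/49
  (12-69/7)²=225/49
  (20-69/7)²=5041/49
  (17-69/7)²=2500/49
  (9-69/7)²=36/49
  (7-69/7)²=400/49
Σ(x-μ)² = 2050/7
σ² = (2050/7)/7 = 2050/49

σ = √(2050/49) ≈ 6.4681


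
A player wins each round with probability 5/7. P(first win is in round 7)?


Geometric: P(X=7) = (1-p)^(k-1)×p = (2/7)^6×5/7 = 320/823543

P(X=7) = 320/823543 ≈ 0.04%


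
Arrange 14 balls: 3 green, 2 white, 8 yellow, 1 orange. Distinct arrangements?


14!/(3!×2!×8!×1!) = 180180

180180


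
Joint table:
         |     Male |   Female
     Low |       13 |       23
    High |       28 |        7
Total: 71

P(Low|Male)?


P(Low|Male) = 13/(13+28) = 13/41

P = 13/41 ≈ 31.71%


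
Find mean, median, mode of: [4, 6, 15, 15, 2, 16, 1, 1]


Sorted: [1, 1, 2, 4, 6, 15, 15, 16]
Mean = 60/8 = 15/2
Median = 5
Freq: {4: 1, 6: 1, 15: 2, 2: 1, 16: 1, 1: 2}
Mode: [1, 15]

Mean=15/2, Median=5, Mode=[1, 15]


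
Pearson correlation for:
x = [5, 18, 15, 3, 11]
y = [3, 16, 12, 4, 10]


n=5, Σx=52, Σy=45, Σxy=605, Σx²=704, Σy²=525
r = (5×605 - 52×45)/√((5×704 - 52²)(5×525 - 45²))
= 685/√(816×600) = 685/√489600 ≈ 685/699.7142 ≈ 0.9790

r ≈ 0.9790


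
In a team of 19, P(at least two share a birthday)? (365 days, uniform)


P(all different) = Π(365-i)/365 for i=0..18
= 0.620881
P(match) = 1 - 0.620881 = 0.379119

P ≈ 0.3791 ≈ 37.91%


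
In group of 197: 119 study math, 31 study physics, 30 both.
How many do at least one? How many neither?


|A∪B| = 119+31-30 = 120
Neither = 197-120 = 77

At least one: 120; Neither: 77


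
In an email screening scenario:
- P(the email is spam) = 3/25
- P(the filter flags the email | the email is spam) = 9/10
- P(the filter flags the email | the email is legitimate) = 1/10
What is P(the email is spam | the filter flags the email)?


Using Bayes' theorem:
P(A|B) = P(B|A)·P(A) / P(B)

P(the filter flags the email) = 9/10 × 3/25 + 1/10 × 22/25
= 27/250 + 11/125 = 49/250

P(the email is spam|the filter flags the email) = (27/250) / (49/250) = 27/49

P(the email is spam|the filter flags the email) = 27/49 ≈ 55.10%


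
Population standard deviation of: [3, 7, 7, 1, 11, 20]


Mean = 49/6
  (3-49/6)²=961/36
  (7-49/6)²=49/36
  (7-49/6)²=49/36
  (1-49/6)²=1849/36
  (11-49/6)²=289/36
  (20-49/6)²=5041/36
Σ(x-μ)² = 1373/6
σ² = (1373/6)/6 = 1373/36

σ = √(1373/36) ≈ 6.1757


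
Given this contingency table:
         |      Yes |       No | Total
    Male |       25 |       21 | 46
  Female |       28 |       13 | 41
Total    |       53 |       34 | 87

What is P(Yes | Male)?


P(Yes | Male) = 25/(25+21) = 25/46

P(Yes|Male) = 25/46 ≈ 54.35%


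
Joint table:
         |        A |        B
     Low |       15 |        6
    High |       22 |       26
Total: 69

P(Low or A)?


P(Low∨A) = P(Low) + P(A) - P(Low∧A)
= (21 + 37 - 15)/69 = 43/69

P = 43/69 ≈ 62.32%


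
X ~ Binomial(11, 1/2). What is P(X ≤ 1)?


P(X ≤ 1) = Σ P(X=i) for i=0..1
P(X=0) = 1/2048
P(X=1) = 11/2048
Sum = 3/512

P(X ≤ 1) = 3/512 ≈ 0.59%


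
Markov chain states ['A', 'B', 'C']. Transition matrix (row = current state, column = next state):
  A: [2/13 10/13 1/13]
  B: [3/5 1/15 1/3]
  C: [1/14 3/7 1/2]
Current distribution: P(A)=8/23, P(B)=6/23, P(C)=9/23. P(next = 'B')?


P(next=B) = Σᵢ P(now=i)×P(i→B)
= 8/23×10/13 + 6/23×1/15 + 9/23×3/7
= 80/299 + 2/115 + 27/161 = 4737/10465

P = 4737/10465 ≈ 0.4527


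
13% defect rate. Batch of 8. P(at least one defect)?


P(all good) = (87/100)^8 = 3282116715437121/10000000000000000
P(≥1 defect) = 6717883284562879/10000000000000000

P = 6717883284562879/10000000000000000 ≈ 67.18%


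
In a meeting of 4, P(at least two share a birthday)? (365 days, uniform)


P(all different) = Π(365-i)/365 for i=0..3
= 0.983644
P(match) = 1 - 0.983644 = 0.016356

P ≈ 0.0164 ≈ 1.64%


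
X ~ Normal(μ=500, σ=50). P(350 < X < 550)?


z₁=(350-500)/50=-3.0, z₂=(550-500)/50=1.0
P = Φ(1.0) - Φ(-3.0) = 0.841345 - 0.001350 = 0.839995 ≈ 0.8400

P(350 < X < 550) ≈ 0.8400


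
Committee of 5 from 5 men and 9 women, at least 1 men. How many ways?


Count by #men:
  1M,4W: C(5,1)×C(9,4)=630
  2M,3W: C(5,2)×C(9,3)=840
  3M,2W: C(5,3)×C(9,2)=360
  4M,1W: C(5,4)×C(9,1)=45
  5M,0W: C(5,5)×C(9,0)=1
Total = 1876

1876


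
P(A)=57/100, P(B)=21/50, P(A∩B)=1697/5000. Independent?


P(A)×P(B) = 1197/5000
P(A∩B) = 1697/5000
Not equal → NOT independent

No, not independent


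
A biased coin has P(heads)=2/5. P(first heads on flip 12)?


Geometric: P(X=12) = (1-p)^(k-1)×p = (3/5)^11×2/5 = 354294/244140625

P(X=12) = 354294/244140625 ≈ 0.15%


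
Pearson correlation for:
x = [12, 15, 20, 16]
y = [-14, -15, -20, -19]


n=4, Σx=63, Σy=-68, Σxy=-1097, Σx²=1025, Σy²=1182
r = (4×(-1097) - 63×(-68))/√((4×1025 - 63²)(4×1182 - (-68)²))
= -104/√(131×104) = -104/√13624 ≈ -104/116.7219 ≈ -0.8910

r ≈ -0.8910


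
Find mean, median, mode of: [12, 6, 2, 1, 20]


Sorted: [1, 2, 6, 12, 20]
Mean = 41/5
Median = 6
Freq: {12: 1, 6: 1, 2: 1, 1: 1, 20: 1}
Mode: No mode

Mean=41/5, Median=6, Mode=No mode


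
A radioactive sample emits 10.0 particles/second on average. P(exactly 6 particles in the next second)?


Poisson(λ=10.0): P(X=6) = e^(-λ)×λ^k/k!
= e^(-10.0) × 10.0^6 / 6!
≈ 4.539992976e-05 × 1000000 / 720 ≈ 0.063055

P(X=6) ≈ 0.063055 ≈ 6.31%


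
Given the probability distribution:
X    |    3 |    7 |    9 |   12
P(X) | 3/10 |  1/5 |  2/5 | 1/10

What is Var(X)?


E[X] = 71/10
E[X²] = 593/10
Var(X) = E[X²] - (E[X])² = 593/10 - 5041/100 = 889/100

Var(X) = 889/100 ≈ 8.8900


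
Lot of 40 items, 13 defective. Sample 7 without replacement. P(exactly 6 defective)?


Hypergeometric: C(13,6)×C(27,1)/C(40,7)
= 1716×27/18643560 = 297/119510

P(X=6) = 297/119510 ≈ 0.25%


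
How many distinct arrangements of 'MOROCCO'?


Letters: 7, freq: {'M': 1, 'O': 3, 'R': 1, 'C': 2}
7!/(1!×3!×1!×2!) = 5040/12 = 420

420


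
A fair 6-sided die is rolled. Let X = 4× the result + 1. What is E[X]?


E[die] = (1+6)/2 = 7/2
E[X] = 4×7/2 + 1 = 15

E[X] = 15


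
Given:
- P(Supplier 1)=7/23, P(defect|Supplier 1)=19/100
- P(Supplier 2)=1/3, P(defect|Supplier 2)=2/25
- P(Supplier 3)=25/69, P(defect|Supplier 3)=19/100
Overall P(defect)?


P(B) = Σ P(B|Aᵢ)×P(Aᵢ)
  19/100×7/23 = 133/2300
  2/25×1/3 = 2/75
  19/100×25/69 = 19/276
Sum = 23/150

P(defect) = 23/150 ≈ 15.33%


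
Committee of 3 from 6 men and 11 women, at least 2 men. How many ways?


Count by #men:
  2M,1W: C(6,2)×C(11,1)=165
  3M,0W: C(6,3)×C(11,0)=20
Total = 185

185


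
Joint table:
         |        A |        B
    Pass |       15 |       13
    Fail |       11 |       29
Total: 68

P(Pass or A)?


P(Pass∨A) = P(Pass) + P(A) - P(Pass∧A)
= (28 + 26 - 15)/68 = 39/68

P = 39/68 ≈ 57.35%


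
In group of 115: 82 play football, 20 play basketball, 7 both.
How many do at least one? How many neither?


|A∪B| = 82+20-7 = 95
Neither = 115-95 = 20

At least one: 95; Neither: 20


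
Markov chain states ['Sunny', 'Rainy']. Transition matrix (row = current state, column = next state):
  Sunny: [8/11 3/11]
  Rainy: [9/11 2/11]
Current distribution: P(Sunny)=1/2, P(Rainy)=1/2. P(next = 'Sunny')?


P(next=Sunny) = Σᵢ P(now=i)×P(i→Sunny)
= 1/2×8/11 + 1/2×9/11
= 4/11 + 9/22 = 17/22

P = 17/22 ≈ 0.7727


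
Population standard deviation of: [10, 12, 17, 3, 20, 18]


Mean = 80/6 = 40/3
  (10-40/3)²=100/9
  (12-40/3)²=16/9
  (17-40/3)²=121/9
  (3-40/3)²=961/9
  (20-40/3)²=400/9
  (18-40/3)²=196/9
Σ(x-μ)² = 598/3
σ² = (598/3)/6 = 299/9

σ = √(299/9) ≈ 5.7639


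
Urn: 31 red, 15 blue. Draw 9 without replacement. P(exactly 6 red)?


Hypergeometric: C(31,6)×C(15,3)/C(46,9)
= 736281×455/1101716330 = 5153967/16949482

P(X=6) = 5153967/16949482 ≈ 30.41%


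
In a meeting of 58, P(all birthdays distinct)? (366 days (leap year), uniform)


P(all different) = Π(366-i)/366 for i=0..57
= (366/366)×(365/366)×...×(309/366)
= 0.008451

P ≈ 0.0085 ≈ 0.85%


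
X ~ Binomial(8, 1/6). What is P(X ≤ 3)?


P(X ≤ 3) = Σ P(X=i) for i=0..3
P(X=0) = 390625/1679616
P(X=1) = 78125/209952
P(X=2) = 109375/419904
P(X=3) = 21875/209952
Sum = 1628125/1679616

P(X ≤ 3) = 1628125/1679616 ≈ 96.93%


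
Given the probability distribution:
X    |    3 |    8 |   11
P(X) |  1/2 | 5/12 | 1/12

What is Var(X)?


E[X] = 23/4
E[X²] = 165/4
Var(X) = E[X²] - (E[X])² = 165/4 - 529/16 = 131/16

Var(X) = 131/16 ≈ 8.1875


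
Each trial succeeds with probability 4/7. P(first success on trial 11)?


Geometric: P(X=11) = (1-p)^(k-1)×p = (3/7)^10×4/7 = 236196/1977326743

P(X=11) = 236196/1977326743 ≈ 0.01%


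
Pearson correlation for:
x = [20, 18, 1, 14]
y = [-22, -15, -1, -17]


n=4, Σx=53, Σy=-55, Σxy=-949, Σx²=921, Σy²=999
r = (4×(-949) - 53×(-55))/√((4×921 - 53²)(4×999 - (-55)²))
= -881/√(875×971) = -881/√849625 ≈ -881/921.7511 ≈ -0.9558

r ≈ -0.9558


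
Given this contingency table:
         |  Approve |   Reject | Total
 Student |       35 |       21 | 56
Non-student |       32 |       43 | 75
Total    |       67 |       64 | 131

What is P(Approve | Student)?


P(Approve | Student) = 35/(35+21) = 35/56 = 5/8

P(Approve|Student) = 5/8 ≈ 62.50%


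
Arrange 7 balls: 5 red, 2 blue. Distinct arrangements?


7!/(5!×2!) = 21

21


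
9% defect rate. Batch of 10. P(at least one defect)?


P(all good) = (91/100)^10 = 38941611811810745401/100000000000000000000
P(≥1 defect) = 61058388188189254599/100000000000000000000

P = 61058388188189254599/100000000000000000000 ≈ 61.06%


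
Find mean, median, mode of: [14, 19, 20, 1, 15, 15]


Sorted: [1, 14, 15, 15, 19, 20]
Mean = 84/6 = 14
Median = 15
Freq: {14: 1, 19: 1, 20: 1, 1: 1, 15: 2}
Mode: [15]

Mean=14, Median=15, Mode=15


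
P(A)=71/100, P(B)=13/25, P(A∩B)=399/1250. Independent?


P(A)×P(B) = 923/2500
P(A∩B) = 399/1250
Not equal → NOT independent

No, not independent


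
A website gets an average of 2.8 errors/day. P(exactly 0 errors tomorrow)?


Poisson(λ=2.8): P(X=0) = e^(-λ)×λ^k/k!
= e^(-2.8) × 2.8^0 / 0!
≈ 0.06081006263 × 1 / 1 ≈ 0.060810

P(X=0) ≈ 0.060810 ≈ 6.08%


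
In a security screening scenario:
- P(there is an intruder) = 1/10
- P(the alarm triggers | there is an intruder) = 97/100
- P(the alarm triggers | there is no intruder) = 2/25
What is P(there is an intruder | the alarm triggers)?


Using Bayes' theorem:
P(A|B) = P(B|A)·P(A) / P(B)

P(the alarm triggers) = 97/100 × 1/10 + 2/25 × 9/10
= 97/1000 + 9/125 = 169/1000

P(there is an intruder|the alarm triggers) = (97/1000) / (169/1000) = 97/169

P(there is an intruder|the alarm triggers) = 97/169 ≈ 57.40%


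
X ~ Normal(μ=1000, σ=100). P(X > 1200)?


z = (1200-1000)/100 = 2.0
P(X > 1200) = 1 - P(Z ≤ 2.0) = 1 - 0.9772 = 0.0228

P(X > 1200) ≈ 0.0228


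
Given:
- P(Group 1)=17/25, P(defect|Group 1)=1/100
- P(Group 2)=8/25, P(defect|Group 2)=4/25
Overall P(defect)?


P(B) = Σ P(B|Aᵢ)×P(Aᵢ)
  1/100×17/25 = 17/2500
  4/25×8/25 = 32/625
Sum = 29/500

P(defect) = 29/500 ≈ 5.80%


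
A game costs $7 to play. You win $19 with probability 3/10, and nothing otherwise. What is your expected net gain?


E[gain] = (19-7)×3/10 + (-7)×7/10
= 18/5 - 49/10 = -13/10

Expected net gain = $-13/10 ≈ $-1.30


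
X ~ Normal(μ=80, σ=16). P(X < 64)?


z = (64-80)/16 = -1.0
P(Z < -1.0) = 0.1587

P(X < 64) ≈ 0.1587


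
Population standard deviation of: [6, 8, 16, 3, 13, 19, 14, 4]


Mean = 83/8
  (6-83/8)²=1225/64
  (8-83/8)²=361/64
  (16-83/8)²=2025/64
  (3-83/8)²=3481/64
  (13-83/8)²=441/64
  (19-83/8)²=4761/64
  (14-83/8)²=841/64
  (4-83/8)²=2601/64
Σ(x-μ)² = 1967/8
σ² = (1967/8)/8 = 1967/64

σ = √(1967/64) ≈ 5.5439


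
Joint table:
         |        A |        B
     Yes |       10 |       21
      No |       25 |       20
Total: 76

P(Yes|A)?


P(Yes|A) = 10/(10+25) = 10/35 = 2/7

P = 2/7 ≈ 28.57%


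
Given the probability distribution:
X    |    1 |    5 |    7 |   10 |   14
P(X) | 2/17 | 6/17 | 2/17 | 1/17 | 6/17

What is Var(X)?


E[X] = 140/17
E[X²] = 1526/17
Var(X) = E[X²] - (E[X])² = 1526/17 - 19600/289 = 6342/289

Var(X) = 6342/289 ≈ 21.9446


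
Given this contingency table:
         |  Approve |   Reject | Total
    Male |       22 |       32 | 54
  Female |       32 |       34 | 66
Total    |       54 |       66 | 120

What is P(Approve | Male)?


P(Approve | Male) = 22/(22+32) = 22/54 = 11/27

P(Approve|Male) = 11/27 ≈ 40.74%


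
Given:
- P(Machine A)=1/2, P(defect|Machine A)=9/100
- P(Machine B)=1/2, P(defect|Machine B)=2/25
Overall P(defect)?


P(B) = Σ P(B|Aᵢ)×P(Aᵢ)
  9/100×1/2 = 9/200
  2/25×1/2 = 1/25
Sum = 17/200

P(defect) = 17/200 ≈ 8.50%


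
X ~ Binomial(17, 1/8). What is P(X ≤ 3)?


P(X ≤ 3) = Σ P(X=i) for i=0..3
P(X=0) = 232630513987207/2251799813685248
P(X=1) = 564959819683217/2251799813685248
P(X=2) = 80708545669031/281474976710656
P(X=3) = 57648961192165/281474976710656
Sum = 238056298569999/281474976710656

P(X ≤ 3) = 238056298569999/281474976710656 ≈ 84.57%


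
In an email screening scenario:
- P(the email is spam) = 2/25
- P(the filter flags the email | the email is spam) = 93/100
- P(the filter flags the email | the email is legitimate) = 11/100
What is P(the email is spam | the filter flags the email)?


Using Bayes' theorem:
P(A|B) = P(B|A)·P(A) / P(B)

P(the filter flags the email) = 93/100 × 2/25 + 11/100 × 23/25
= 93/1250 + 253/2500 = 439/2500

P(the email is spam|the filter flags the email) = (93/1250) / (439/2500) = 186/439

P(the email is spam|the filter flags the email) = 186/439 ≈ 42.37%


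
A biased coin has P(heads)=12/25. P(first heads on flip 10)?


Geometric: P(X=10) = (1-p)^(k-1)×p = (13/25)^9×12/25 = 127253992476/95367431640625

P(X=10) = 127253992476/95367431640625 ≈ 0.13%


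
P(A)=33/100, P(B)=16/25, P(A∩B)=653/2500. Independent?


P(A)×P(B) = 132/625
P(A∩B) = 653/2500
Not equal → NOT independent

No, not independent


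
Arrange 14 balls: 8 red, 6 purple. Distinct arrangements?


14!/(8!×6!) = 3003

3003


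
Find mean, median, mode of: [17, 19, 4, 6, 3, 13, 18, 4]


Sorted: [3, 4, 4, 6, 13, 17, 18, 19]
Mean = 84/8 = 21/2
Median = 19/2
Freq: {17: 1, 19: 1, 4: 2, 6: 1, 3: 1, 13: 1, 18: 1}
Mode: [4]

Mean=21/2, Median=19/2, Mode=4


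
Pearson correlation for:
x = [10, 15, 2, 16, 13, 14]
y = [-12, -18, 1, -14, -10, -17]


n=6, Σx=70, Σy=-70, Σxy=-980, Σx²=950, Σy²=1054
r = (6×(-980) - 70×(-70))/√((6×950 - 70²)(6×1054 - (-70)²))
= -980/√(800×1424) = -980/√1139200 ≈ -980/1067.3331 ≈ -0.9182

r ≈ -0.9182


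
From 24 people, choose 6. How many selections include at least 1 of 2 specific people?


Complement: C(24,6) - C(22,6) = 134596 - 74613 = 59983

59983


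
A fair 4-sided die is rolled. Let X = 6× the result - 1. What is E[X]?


E[die] = (1+4)/2 = 5/2
E[X] = 6×5/2 - 1 = 14

E[X] = 14


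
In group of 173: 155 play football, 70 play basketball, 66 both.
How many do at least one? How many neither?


|A∪B| = 155+70-66 = 159
Neither = 173-159 = 14

At least one: 159; Neither: 14


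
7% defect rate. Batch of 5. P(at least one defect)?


P(all good) = (93/100)^5 = 6956883693/10000000000
P(≥1 defect) = 3043116307/10000000000

P = 3043116307/10000000000 ≈ 30.43%


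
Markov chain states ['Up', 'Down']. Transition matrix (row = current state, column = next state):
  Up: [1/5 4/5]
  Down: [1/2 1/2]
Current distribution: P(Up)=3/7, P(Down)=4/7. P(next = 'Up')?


P(next=Up) = Σᵢ P(now=i)×P(i→Up)
= 3/7×1/5 + 4/7×1/2
= 3/35 + 2/7 = 13/35

P = 13/35 ≈ 0.3714


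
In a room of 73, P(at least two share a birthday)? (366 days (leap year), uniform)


P(all different) = Π(366-i)/366 for i=0..72
= 0.000449
P(match) = 1 - 0.000449 = 0.999551

P ≈ 0.9996 ≈ 99.96%


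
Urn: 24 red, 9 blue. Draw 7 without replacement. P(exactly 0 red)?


Hypergeometric: C(24,0)×C(9,7)/C(33,7)
= 1×36/4272048 = 1/118668

P(X=0) = 1/118668 ≈ 0.00%


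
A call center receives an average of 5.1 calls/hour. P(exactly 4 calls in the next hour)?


Poisson(λ=5.1): P(X=4) = e^(-λ)×λ^k/k!
= e^(-5.1) × 5.1^4 / 4!
≈ 0.006096746566 × 676.5201 / 24 ≈ 0.171857

P(X=4) ≈ 0.171857 ≈ 17.19%


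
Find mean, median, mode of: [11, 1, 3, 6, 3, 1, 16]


Sorted: [1, 1, 3, 3, 6, 11, 16]
Mean = 41/7
Median = 3
Freq: {11: 1, 1: 2, 3: 2, 6: 1, 16: 1}
Mode: [1, 3]

Mean=41/7, Median=3, Mode=[1, 3]


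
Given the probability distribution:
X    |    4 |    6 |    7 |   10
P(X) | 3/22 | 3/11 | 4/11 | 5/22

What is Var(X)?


E[X] = 7
E[X²] = 578/11
Var(X) = E[X²] - (E[X])² = 578/11 - 49 = 39/11

Var(X) = 39/11 ≈ 3.5455


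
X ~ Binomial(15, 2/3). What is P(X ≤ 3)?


P(X ≤ 3) = Σ P(X=i) for i=0..3
P(X=0) = 1/14348907
P(X=1) = 10/4782969
P(X=2) = 140/4782969
P(X=3) = 3640/14348907
Sum = 4091/14348907

P(X ≤ 3) = 4091/14348907 ≈ 0.03%


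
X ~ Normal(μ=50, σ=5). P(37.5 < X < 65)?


z₁=(37.5-50)/5=-2.5, z₂=(65-50)/5=3.0
P = Φ(3.0) - Φ(-2.5) = 0.998650 - 0.006210 = 0.992440 ≈ 0.9924

P(37.5 < X < 65) ≈ 0.9924


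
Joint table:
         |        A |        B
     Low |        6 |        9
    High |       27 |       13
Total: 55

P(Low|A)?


P(Low|A) = 6/(6+27) = 6/33 = 2/11

P = 2/11 ≈ 18.18%


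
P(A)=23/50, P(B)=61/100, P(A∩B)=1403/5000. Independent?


P(A)×P(B) = 1403/5000
P(A∩B) = 1403/5000
Equal ✓ → Independent

Yes, independent


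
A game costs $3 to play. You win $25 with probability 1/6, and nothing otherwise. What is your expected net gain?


E[gain] = (25-3)×1/6 + (-3)×5/6
= 11/3 - 5/2 = 7/6

Expected net gain = $7/6 ≈ $1.17


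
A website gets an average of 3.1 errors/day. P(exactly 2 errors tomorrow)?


Poisson(λ=3.1): P(X=2) = e^(-λ)×λ^k/k!
= e^(-3.1) × 3.1^2 / 2!
≈ 0.04504920239 × 9.61 / 2 ≈ 0.216461

P(X=2) ≈ 0.216461 ≈ 21.65%


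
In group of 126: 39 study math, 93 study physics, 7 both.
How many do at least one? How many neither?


|A∪B| = 39+93-7 = 125
Neither = 126-125 = 1

At least one: 125; Neither: 1


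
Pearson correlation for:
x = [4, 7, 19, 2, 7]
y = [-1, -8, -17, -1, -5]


n=5, Σx=39, Σy=-32, Σxy=-420, Σx²=479, Σy²=380
r = (5×(-420) - 39×(-32))/√((5×479 - 39²)(5×380 - (-32)²))
= -852/√(874×876) = -852/√765624 ≈ -852/874.9994 ≈ -0.9737

r ≈ -0.9737


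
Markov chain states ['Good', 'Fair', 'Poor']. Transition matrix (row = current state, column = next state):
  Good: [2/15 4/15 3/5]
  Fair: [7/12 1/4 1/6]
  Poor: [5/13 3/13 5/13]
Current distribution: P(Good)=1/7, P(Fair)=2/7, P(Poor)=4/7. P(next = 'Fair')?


P(next=Fair) = Σᵢ P(now=i)×P(i→Fair)
= 1/7×4/15 + 2/7×1/4 + 4/7×3/13
= 4/105 + 1/14 + 12/91 = 659/2730

P = 659/2730 ≈ 0.2414


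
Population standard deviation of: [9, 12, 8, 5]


Mean = 34/4 = 17/2
  (9-17/2)²=1/4
  (12-17/2)²=49/4
  (8-17/2)²=1/4
  (5-17/2)²=49/4
Σ(x-μ)² = 25
σ² = 25/4

σ = √(25/4) ≈ 2.5000


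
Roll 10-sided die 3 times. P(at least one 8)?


P(no 8)^3 = (9/10)^3 = 729/1000
P(≥1) = 1 - 729/1000 = 271/1000

P = 271/1000 ≈ 27.10%


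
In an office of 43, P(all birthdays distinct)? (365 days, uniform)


P(all different) = Π(365-i)/365 for i=0..42
= (365/365)×(364/365)×...×(323/365)
= 0.076077

P ≈ 0.0761 ≈ 7.61%


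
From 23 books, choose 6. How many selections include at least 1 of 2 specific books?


Complement: C(23,6) - C(21,6) = 100947 - 54264 = 46683

46683


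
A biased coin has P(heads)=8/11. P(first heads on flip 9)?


Geometric: P(X=9) = (1-p)^(k-1)×p = (3/11)^8×8/11 = 52488/2357947691

P(X=9) = 52488/2357947691 ≈ 0.00%


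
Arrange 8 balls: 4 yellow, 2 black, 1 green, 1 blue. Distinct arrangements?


8!/(4!×2!×1!×1!) = 840

840


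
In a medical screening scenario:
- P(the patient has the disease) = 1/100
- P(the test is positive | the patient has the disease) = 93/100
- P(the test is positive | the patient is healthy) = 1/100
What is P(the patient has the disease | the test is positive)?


Using Bayes' theorem:
P(A|B) = P(B|A)·P(A) / P(B)

P(the test is positive) = 93/100 × 1/100 + 1/100 × 99/100
= 93/10000 + 99/10000 = 12/625

P(the patient has the disease|the test is positive) = (93/10000) / (12/625) = 31/64

P(the patient has the disease|the test is positive) = 31/64 ≈ 48.44%


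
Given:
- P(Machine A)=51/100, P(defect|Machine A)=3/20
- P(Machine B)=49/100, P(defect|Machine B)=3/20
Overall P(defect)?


P(B) = Σ P(B|Aᵢ)×P(Aᵢ)
  3/20×51/100 = 153/2000
  3/20×49/100 = 147/2000
Sum = 3/20

P(defect) = 3/20 ≈ 15.00%


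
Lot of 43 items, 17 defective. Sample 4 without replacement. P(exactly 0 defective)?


Hypergeometric: C(17,0)×C(26,4)/C(43,4)
= 1×14950/123410 = 1495/12341

P(X=0) = 1495/12341 ≈ 12.11%


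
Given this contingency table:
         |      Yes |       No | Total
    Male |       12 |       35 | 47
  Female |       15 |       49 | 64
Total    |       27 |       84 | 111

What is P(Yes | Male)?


P(Yes | Male) = 12/(12+35) = 12/47

P(Yes|Male) = 12/47 ≈ 25.53%


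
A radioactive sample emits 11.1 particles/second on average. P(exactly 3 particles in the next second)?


Poisson(λ=11.1): P(X=3) = e^(-λ)×λ^k/k!
= e^(-11.1) × 11.1^3 / 3!
≈ 1.511232382e-05 × 1367.631 / 6 ≈ 0.003445

P(X=3) ≈ 0.003445 ≈ 0.34%


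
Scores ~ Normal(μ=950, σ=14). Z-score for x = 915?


z = (x - μ)/σ = (915 - 950)/14 = -2.5

z = -2.5


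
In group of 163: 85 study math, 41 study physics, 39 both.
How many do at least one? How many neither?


|A∪B| = 85+41-39 = 87
Neither = 163-87 = 76

At least one: 87; Neither: 76


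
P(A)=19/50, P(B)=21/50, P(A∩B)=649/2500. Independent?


P(A)×P(B) = 399/2500
P(A∩B) = 649/2500
Not equal → NOT independent

No, not independent


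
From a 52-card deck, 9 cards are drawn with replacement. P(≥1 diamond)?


P(not a diamond) = 39/52 = 3/4
P(none in 9 draws) = (3/4)^9 = 19683/262144
P(≥1 diamond) = 1 - 19683/262144 = 242461/262144

P = 242461/262144 ≈ 92.49%


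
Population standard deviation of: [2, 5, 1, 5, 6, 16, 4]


Mean = 39/7
  (2-39/7)²=625/49
  (5-39/7)²=16/49
  (1-39/7)²=1024/49
  (5-39/7)²=16/49
  (6-39/7)²=9/49
  (16-39/7)²=5329/49
  (4-39/7)²=121/49
Σ(x-μ)² = 1020/7
σ² = (1020/7)/7 = 1020/49

σ = √(1020/49) ≈ 4.5625


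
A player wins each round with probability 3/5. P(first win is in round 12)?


Geometric: P(X=12) = (1-p)^(k-1)×p = (2/5)^11×3/5 = 6144/244140625

P(X=12) = 6144/244140625 ≈ 0.00%


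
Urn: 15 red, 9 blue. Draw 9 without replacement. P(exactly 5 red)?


Hypergeometric: C(15,5)×C(9,4)/C(24,9)
= 3003×126/1307504 = 17199/59432

P(X=5) = 17199/59432 ≈ 28.94%


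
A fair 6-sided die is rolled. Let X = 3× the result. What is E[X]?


E[die] = (1+6)/2 = 7/2
E[X] = 3 × 7/2 = 21/2

E[X] = 21/2


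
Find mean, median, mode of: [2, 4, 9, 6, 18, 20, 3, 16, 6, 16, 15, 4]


Sorted: [2, 3, 4, 4, 6, 6, 9, 15, 16, 16, 18, 20]
Mean = 119/12
Median = 15/2
Freq: {2: 1, 4: 2, 9: 1, 6: 2, 18: 1, 20: 1, 3: 1, 16: 2, 15: 1}
Mode: [4, 6, 16]

Mean=119/12, Median=15/2, Mode=[4, 6, 16]


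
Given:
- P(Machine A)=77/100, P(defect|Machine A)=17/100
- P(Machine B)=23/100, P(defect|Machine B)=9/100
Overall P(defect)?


P(B) = Σ P(B|Aᵢ)×P(Aᵢ)
  17/100×77/100 = 1309/10000
  9/100×23/100 = 207/10000
Sum = 379/2500

P(defect) = 379/2500 ≈ 15.16%


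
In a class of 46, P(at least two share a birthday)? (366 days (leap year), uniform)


P(all different) = Π(366-i)/366 for i=0..45
= 0.052187
P(match) = 1 - 0.052187 = 0.947813

P ≈ 0.9478 ≈ 94.78%


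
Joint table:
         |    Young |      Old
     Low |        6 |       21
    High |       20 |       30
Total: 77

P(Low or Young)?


P(Low∨Young) = P(Low) + P(Young) - P(Low∧Young)
= (27 + 26 - 6)/77 = 47/77

P = 47/77 ≈ 61.04%


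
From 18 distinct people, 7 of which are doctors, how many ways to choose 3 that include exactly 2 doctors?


Choose 2 of the 7 doctors and 1 of the other 11 people:
C(7,2)×C(11,1) = 21×11 = 231

231


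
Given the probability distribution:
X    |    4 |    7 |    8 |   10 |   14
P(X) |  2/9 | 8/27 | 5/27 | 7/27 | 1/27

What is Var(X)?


E[X] = 68/9
E[X²] = 568/9
Var(X) = E[X²] - (E[X])² = 568/9 - 4624/81 = 488/81

Var(X) = 488/81 ≈ 6.0247


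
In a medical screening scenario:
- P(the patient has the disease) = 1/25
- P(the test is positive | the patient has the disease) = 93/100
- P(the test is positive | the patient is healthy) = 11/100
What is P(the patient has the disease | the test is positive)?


Using Bayes' theorem:
P(A|B) = P(B|A)·P(A) / P(B)

P(the test is positive) = 93/100 × 1/25 + 11/100 × 24/25
= 93/2500 + 66/625 = 357/2500

P(the patient has the disease|the test is positive) = (93/2500) / (357/2500) = 31/119

P(the patient has the disease|the test is positive) = 31/119 ≈ 26.05%


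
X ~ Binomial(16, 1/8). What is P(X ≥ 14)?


P(X ≥ 14) = Σ P(X=i) for i=14..16
P(X=14) = 735/35184372088832
P(X=15) = 7/17592186044416
P(X=16) = 1/281474976710656
Sum = 5993/281474976710656

P(X ≥ 14) = 5993/281474976710656 ≈ 0.00%


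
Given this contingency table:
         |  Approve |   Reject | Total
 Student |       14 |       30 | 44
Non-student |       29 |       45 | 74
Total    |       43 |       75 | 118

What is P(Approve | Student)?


P(Approve | Student) = 14/(14+30) = 14/44 = 7/22

P(Approve|Student) = 7/22 ≈ 31.82%


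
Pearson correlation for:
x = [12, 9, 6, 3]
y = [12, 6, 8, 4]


n=4, Σx=30, Σy=30, Σxy=258, Σx²=270, Σy²=260
r = (4×258 - 30×30)/√((4×270 - 30²)(4×260 - 30²))
= 132/√(180×140) = 132/√25200 ≈ 132/158.7451 ≈ 0.8315

r ≈ 0.8315


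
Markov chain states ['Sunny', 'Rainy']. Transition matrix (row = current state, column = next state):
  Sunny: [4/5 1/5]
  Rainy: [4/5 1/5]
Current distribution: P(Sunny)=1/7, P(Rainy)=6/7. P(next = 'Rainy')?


P(next=Rainy) = Σᵢ P(now=i)×P(i→Rainy)
= 1/7×1/5 + 6/7×1/5
= 1/35 + 6/35 = 1/5

P = 1/5 ≈ 0.2000


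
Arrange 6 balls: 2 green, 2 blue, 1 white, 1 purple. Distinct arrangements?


6!/(2!×2!×1!×1!) = 180

180


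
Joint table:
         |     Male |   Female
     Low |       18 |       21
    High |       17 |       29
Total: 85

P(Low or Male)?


P(Low∨Male) = P(Low) + P(Male) - P(Low∧Male)
= (39 + 35 - 18)/85 = 56/85

P = 56/85 ≈ 65.88%


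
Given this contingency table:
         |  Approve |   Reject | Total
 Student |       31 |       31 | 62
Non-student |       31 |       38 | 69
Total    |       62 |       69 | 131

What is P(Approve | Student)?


P(Approve | Student) = 31/(31+31) = 31/62 = 1/2

P(Approve|Student) = 1/2 ≈ 50.00%


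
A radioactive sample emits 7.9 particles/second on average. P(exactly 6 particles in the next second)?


Poisson(λ=7.9): P(X=6) = e^(-λ)×λ^k/k!
= e^(-7.9) × 7.9^6 / 6!
≈ 0.0003707435405 × 243087.455521 / 720 ≈ 0.125171

P(X=6) ≈ 0.125171 ≈ 12.52%


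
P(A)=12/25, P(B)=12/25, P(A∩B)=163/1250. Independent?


P(A)×P(B) = 144/625
P(A∩B) = 163/1250
Not equal → NOT independent

No, not independent


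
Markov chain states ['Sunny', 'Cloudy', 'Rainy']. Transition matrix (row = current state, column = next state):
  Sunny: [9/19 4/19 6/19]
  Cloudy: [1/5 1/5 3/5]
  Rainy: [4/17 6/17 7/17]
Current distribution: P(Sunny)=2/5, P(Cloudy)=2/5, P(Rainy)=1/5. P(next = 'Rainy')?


P(next=Rainy) = Σᵢ P(now=i)×P(i→Rainy)
= 2/5×6/19 + 2/5×3/5 + 1/5×7/17
= 12/95 + 6/25 + 7/85 = 3623/8075

P = 3623/8075 ≈ 0.4487


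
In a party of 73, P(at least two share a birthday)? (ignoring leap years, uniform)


P(all different) = Π(365-i)/365 for i=0..72
= 0.000439
P(match) = 1 - 0.000439 = 0.999561

P ≈ 0.9996 ≈ 99.96%


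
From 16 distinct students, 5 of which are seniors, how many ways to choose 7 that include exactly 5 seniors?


Choose 5 of the 5 seniors and 2 of the other 11 students:
C(5,5)×C(11,2) = 1×55 = 55

55


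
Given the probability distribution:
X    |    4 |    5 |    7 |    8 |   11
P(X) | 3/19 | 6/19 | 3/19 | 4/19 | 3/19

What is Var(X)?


E[X] = 128/19
E[X²] = 964/19
Var(X) = E[X²] - (E[X])² = 964/19 - 16384/361 = 1932/361

Var(X) = 1932/361 ≈ 5.3518


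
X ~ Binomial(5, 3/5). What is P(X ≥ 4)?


P(X ≥ 4) = Σ P(X=i) for i=4..5
P(X=4) = 162/625
P(X=5) = 243/3125
Sum = 1053/3125

P(X ≥ 4) = 1053/3125 ≈ 33.70%


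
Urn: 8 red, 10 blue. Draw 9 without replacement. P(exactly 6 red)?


Hypergeometric: C(8,6)×C(10,3)/C(18,9)
= 28×120/48620 = 168/2431

P(X=6) = 168/2431 ≈ 6.91%


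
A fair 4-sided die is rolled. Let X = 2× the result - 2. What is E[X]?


E[die] = (1+4)/2 = 5/2
E[X] = 2×5/2 - 2 = 3

E[X] = 3


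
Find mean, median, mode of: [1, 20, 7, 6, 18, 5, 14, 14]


Sorted: [1, 5, 6, 7, 14, 14, 18, 20]
Mean = 85/8
Median = 21/2
Freq: {1: 1, 20: 1, 7: 1, 6: 1, 18: 1, 5: 1, 14: 2}
Mode: [14]

Mean=85/8, Median=21/2, Mode=14


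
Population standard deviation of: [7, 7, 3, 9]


Mean = 26/4 = 13/2
  (7-13/2)²=1/4
  (7-13/2)²=1/4
  (3-13/2)²=49/4
  (9-13/2)²=25/4
Σ(x-μ)² = 19
σ² = 19/4

σ = √(19/4) ≈ 2.1794


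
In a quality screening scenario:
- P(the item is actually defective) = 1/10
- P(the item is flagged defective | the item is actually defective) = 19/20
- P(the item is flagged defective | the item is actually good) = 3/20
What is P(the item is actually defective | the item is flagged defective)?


Using Bayes' theorem:
P(A|B) = P(B|A)·P(A) / P(B)

P(the item is flagged defective) = 19/20 × 1/10 + 3/20 × 9/10
= 19/200 + 27/200 = 23/100

P(the item is actually defective|the item is flagged defective) = (19/200) / (23/100) = 19/46

P(the item is actually defective|the item is flagged defective) = 19/46 ≈ 41.30%


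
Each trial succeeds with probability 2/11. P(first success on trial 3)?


Geometric: P(X=3) = (1-p)^(k-1)×p = (9/11)^2×2/11 = 162/1331

P(X=3) = 162/1331 ≈ 12.17%


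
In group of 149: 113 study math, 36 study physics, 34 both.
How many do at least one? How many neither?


|A∪B| = 113+36-34 = 115
Neither = 149-115 = 34

At least one: 115; Neither: 34
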